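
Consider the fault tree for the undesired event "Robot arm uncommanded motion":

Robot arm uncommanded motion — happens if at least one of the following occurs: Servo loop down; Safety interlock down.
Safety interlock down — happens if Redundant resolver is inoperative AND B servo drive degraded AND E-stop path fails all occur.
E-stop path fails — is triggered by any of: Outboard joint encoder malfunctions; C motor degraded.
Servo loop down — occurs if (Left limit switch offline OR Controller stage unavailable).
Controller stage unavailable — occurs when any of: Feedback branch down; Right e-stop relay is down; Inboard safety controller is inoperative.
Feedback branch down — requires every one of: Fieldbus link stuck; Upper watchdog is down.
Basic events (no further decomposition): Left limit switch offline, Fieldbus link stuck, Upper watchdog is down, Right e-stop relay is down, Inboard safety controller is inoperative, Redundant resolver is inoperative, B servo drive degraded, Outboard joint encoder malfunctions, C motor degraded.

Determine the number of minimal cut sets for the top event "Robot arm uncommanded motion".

Feedback branch down [AND]: one cut set from each child combined → 1 × 1 = 1 cut set(s).
Controller stage unavailable [OR]: union of children's cut sets → 3 cut set(s).
Servo loop down [OR]: union of children's cut sets → 4 cut set(s).
E-stop path fails [OR]: union of children's cut sets → 2 cut set(s).
Safety interlock down [AND]: one cut set from each child combined → 1 × 1 × 2 = 2 cut set(s).
Robot arm uncommanded motion [OR]: union of children's cut sets → 6 cut set(s).
Minimal cut sets: {Left limit switch offline}; {Fieldbus link stuck, Upper watchdog is down}; {Right e-stop relay is down}; {Inboard safety controller is inoperative}; {B servo drive degraded, Outboard joint encoder malfunctions, Redundant resolver is inoperative}; {B servo drive degraded, C motor degraded, Redundant resolver is inoperative}.

6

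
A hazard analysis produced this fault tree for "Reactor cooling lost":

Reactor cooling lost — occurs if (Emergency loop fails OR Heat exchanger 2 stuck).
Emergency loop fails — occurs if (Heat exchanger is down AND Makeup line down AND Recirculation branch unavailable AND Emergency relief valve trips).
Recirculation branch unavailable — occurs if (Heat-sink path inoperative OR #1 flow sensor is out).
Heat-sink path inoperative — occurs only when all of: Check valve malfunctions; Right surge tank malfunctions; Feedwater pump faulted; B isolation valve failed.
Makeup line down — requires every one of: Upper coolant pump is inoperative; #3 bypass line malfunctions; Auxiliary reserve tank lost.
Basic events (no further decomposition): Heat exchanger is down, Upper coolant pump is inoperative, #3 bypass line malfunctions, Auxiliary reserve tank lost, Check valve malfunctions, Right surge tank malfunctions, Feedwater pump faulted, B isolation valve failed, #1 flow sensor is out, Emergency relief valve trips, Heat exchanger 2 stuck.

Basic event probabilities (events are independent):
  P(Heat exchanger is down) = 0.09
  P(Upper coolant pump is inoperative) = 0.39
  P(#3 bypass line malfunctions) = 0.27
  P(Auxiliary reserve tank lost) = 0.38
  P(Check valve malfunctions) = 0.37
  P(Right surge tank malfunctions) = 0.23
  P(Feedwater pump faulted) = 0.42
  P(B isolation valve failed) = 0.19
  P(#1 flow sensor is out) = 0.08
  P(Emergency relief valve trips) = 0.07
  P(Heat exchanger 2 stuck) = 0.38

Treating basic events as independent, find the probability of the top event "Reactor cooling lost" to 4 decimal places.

P(Makeup line down) [AND] = 0.39 × 0.27 × 0.38 = 0.040014
P(Heat-sink path inoperative) [AND] = 0.37 × 0.23 × 0.42 × 0.19 = 0.006791
P(Recirculation branch unavailable) [OR] = 1 − (1−0.006791) × (1−0.08) = 0.086248
P(Emergency loop fails) [AND] = 0.09 × 0.040014 × 0.086248 × 0.07 = 0.000022
P(Reactor cooling lost) [OR] = 1 − (1−0.000022) × (1−0.38) = 0.380014
Rounded to 4 decimal places: P(Reactor cooling lost) ≈ 0.3800.

0.3800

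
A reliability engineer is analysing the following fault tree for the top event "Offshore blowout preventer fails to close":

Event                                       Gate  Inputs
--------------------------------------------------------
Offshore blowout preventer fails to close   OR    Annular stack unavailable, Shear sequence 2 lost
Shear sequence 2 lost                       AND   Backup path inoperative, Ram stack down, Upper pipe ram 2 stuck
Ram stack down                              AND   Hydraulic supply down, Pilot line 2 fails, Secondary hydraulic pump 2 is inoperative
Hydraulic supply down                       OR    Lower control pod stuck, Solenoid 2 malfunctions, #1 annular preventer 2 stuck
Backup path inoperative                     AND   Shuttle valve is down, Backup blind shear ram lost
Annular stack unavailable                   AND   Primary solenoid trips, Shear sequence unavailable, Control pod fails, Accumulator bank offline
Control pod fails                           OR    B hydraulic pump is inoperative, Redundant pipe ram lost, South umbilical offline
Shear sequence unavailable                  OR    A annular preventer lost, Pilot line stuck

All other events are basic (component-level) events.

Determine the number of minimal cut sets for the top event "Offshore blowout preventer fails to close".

9

Shear sequence unavailable [OR]: union of children's cut sets → 2 cut set(s).
Control pod fails [OR]: union of children's cut sets → 3 cut set(s).
Annular stack unavailable [AND]: one cut set from each child combined → 1 × 2 × 3 × 1 = 6 cut set(s).
Backup path inoperative [AND]: one cut set from each child combined → 1 × 1 = 1 cut set(s).
Hydraulic supply down [OR]: union of children's cut sets → 3 cut set(s).
Ram stack down [AND]: one cut set from each child combined → 3 × 1 × 1 = 3 cut set(s).
Shear sequence 2 lost [AND]: one cut set from each child combined → 1 × 3 × 1 = 3 cut set(s).
Offshore blowout preventer fails to close [OR]: union of children's cut sets → 9 cut set(s).
Minimal cut sets: {A annular preventer lost, Accumulator bank offline, B hydraulic pump is inoperative, Primary solenoid trips}; {A annular preventer lost, Accumulator bank offline, Primary solenoid trips, Redundant pipe ram lost}; {A annular preventer lost, Accumulator bank offline, Primary solenoid trips, South umbilical offline}; {Accumulator bank offline, B hydraulic pump is inoperative, Pilot line stuck, Primary solenoid trips}; {Accumulator bank offline, Pilot line stuck, Primary solenoid trips, Redundant pipe ram lost}; {Accumulator bank offline, Pilot line stuck, Primary solenoid trips, South umbilical offline}; {Backup blind shear ram lost, Lower control pod stuck, Pilot line 2 fails, Secondary hydraulic pump 2 is inoperative, Shuttle valve is down, Upper pipe ram 2 stuck}; {Backup blind shear ram lost, Pilot line 2 fails, Secondary hydraulic pump 2 is inoperative, Shuttle valve is down, Solenoid 2 malfunctions, Upper pipe ram 2 stuck}; {#1 annular preventer 2 stuck, Backup blind shear ram lost, Pilot line 2 fails, Secondary hydraulic pump 2 is inoperative, Shuttle valve is down, Upper pipe ram 2 stuck}.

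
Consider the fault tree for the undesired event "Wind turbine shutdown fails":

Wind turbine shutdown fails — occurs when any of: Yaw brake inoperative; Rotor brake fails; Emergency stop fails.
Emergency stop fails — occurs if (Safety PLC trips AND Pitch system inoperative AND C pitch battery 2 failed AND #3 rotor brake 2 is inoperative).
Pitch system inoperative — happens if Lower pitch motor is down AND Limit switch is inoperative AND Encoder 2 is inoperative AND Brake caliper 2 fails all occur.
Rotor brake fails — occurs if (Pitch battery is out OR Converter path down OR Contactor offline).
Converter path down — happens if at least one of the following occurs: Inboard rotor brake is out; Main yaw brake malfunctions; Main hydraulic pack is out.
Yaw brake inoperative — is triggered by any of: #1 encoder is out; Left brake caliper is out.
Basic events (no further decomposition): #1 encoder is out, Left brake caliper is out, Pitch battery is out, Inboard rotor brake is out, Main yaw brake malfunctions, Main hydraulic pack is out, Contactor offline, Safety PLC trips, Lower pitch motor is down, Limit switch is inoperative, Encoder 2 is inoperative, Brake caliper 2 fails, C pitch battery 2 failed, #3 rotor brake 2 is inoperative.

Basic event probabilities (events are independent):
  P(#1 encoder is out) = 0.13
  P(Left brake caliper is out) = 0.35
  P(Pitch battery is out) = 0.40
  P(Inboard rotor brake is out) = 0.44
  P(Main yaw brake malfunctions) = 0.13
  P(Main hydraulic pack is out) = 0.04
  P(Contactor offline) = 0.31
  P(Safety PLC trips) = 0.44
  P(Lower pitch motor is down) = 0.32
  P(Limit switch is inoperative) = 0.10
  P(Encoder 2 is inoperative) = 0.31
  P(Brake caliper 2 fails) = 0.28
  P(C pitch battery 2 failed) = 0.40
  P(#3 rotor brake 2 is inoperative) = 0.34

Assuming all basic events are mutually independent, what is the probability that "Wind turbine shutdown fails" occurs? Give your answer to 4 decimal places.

P(Yaw brake inoperative) [OR] = 1 − (1−0.13) × (1−0.35) = 0.434500
P(Converter path down) [OR] = 1 − (1−0.44) × (1−0.13) × (1−0.04) = 0.532288
P(Rotor brake fails) [OR] = 1 − (1−0.40) × (1−0.532288) × (1−0.31) = 0.806367
P(Pitch system inoperative) [AND] = 0.32 × 0.10 × 0.31 × 0.28 = 0.002778
P(Emergency stop fails) [AND] = 0.44 × 0.002778 × 0.40 × 0.34 = 0.000166
P(Wind turbine shutdown fails) [OR] = 1 − (1−0.434500) × (1−0.806367) × (1−0.000166) = 0.890519
Rounded to 4 decimal places: P(Wind turbine shutdown fails) ≈ 0.8905.

0.8905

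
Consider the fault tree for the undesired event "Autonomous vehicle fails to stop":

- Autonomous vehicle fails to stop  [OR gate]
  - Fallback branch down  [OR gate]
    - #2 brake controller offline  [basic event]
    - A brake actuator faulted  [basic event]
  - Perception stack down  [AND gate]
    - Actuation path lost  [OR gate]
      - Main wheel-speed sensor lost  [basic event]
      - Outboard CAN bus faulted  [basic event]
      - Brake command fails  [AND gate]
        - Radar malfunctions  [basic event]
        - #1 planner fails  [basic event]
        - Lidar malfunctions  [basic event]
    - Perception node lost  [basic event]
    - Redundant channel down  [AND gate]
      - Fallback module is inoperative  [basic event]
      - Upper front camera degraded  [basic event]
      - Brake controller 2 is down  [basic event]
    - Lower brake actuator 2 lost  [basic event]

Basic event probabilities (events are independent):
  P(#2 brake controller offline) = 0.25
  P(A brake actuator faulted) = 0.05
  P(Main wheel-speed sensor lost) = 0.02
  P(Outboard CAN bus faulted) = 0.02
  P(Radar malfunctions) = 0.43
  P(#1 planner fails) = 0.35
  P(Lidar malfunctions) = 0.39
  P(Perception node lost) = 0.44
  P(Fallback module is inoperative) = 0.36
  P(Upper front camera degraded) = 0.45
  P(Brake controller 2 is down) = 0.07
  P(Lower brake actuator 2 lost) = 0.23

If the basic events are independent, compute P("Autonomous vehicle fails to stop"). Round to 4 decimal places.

0.2876

P(Fallback branch down) [OR] = 1 − (1−0.25) × (1−0.05) = 0.287500
P(Brake command fails) [AND] = 0.43 × 0.35 × 0.39 = 0.058695
P(Actuation path lost) [OR] = 1 − (1−0.02) × (1−0.02) × (1−0.058695) = 0.095971
P(Redundant channel down) [AND] = 0.36 × 0.45 × 0.07 = 0.011340
P(Perception stack down) [AND] = 0.095971 × 0.44 × 0.011340 × 0.23 = 0.000110
P(Autonomous vehicle fails to stop) [OR] = 1 − (1−0.287500) × (1−0.000110) = 0.287578
Rounded to 4 decimal places: P(Autonomous vehicle fails to stop) ≈ 0.2876.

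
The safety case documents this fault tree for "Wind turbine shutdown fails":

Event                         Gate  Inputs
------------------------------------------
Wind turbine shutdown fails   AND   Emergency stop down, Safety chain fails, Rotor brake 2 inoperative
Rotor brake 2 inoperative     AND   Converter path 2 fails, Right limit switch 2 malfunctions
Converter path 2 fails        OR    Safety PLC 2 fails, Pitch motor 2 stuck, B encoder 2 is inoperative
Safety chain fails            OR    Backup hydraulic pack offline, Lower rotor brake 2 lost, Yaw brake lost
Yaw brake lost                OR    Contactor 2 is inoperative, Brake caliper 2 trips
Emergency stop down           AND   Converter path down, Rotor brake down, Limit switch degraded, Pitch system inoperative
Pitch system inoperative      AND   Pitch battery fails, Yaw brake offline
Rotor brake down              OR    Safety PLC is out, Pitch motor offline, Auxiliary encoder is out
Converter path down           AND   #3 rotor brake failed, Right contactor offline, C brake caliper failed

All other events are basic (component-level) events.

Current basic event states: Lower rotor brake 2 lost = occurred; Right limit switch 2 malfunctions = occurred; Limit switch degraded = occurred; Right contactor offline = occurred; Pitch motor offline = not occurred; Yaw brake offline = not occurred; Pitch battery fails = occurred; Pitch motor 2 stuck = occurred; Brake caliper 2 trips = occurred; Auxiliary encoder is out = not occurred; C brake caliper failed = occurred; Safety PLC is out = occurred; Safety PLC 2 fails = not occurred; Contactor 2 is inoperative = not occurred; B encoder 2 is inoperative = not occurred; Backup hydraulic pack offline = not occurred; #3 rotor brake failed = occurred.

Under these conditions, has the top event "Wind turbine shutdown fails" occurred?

No

Converter path down [AND]: #3 rotor brake failed=occurs, Right contactor offline=occurs, C brake caliper failed=occurs → all inputs occur → occurs.
Rotor brake down [OR]: Safety PLC is out=occurs, Pitch motor offline=not, Auxiliary encoder is out=not → at least one input occurs → occurs.
Pitch system inoperative [AND]: Pitch battery fails=occurs, Yaw brake offline=not → not all inputs occur → does not occur.
Emergency stop down [AND]: Converter path down=occurs, Rotor brake down=occurs, Limit switch degraded=occurs, Pitch system inoperative=not → not all inputs occur → does not occur.
Yaw brake lost [OR]: Contactor 2 is inoperative=not, Brake caliper 2 trips=occurs → at least one input occurs → occurs.
Safety chain fails [OR]: Backup hydraulic pack offline=not, Lower rotor brake 2 lost=occurs, Yaw brake lost=occurs → at least one input occurs → occurs.
Converter path 2 fails [OR]: Safety PLC 2 fails=not, Pitch motor 2 stuck=occurs, B encoder 2 is inoperative=not → at least one input occurs → occurs.
Rotor brake 2 inoperative [AND]: Converter path 2 fails=occurs, Right limit switch 2 malfunctions=occurs → all inputs occur → occurs.
Wind turbine shutdown fails [AND]: Emergency stop down=not, Safety chain fails=occurs, Rotor brake 2 inoperative=occurs → not all inputs occur → does not occur.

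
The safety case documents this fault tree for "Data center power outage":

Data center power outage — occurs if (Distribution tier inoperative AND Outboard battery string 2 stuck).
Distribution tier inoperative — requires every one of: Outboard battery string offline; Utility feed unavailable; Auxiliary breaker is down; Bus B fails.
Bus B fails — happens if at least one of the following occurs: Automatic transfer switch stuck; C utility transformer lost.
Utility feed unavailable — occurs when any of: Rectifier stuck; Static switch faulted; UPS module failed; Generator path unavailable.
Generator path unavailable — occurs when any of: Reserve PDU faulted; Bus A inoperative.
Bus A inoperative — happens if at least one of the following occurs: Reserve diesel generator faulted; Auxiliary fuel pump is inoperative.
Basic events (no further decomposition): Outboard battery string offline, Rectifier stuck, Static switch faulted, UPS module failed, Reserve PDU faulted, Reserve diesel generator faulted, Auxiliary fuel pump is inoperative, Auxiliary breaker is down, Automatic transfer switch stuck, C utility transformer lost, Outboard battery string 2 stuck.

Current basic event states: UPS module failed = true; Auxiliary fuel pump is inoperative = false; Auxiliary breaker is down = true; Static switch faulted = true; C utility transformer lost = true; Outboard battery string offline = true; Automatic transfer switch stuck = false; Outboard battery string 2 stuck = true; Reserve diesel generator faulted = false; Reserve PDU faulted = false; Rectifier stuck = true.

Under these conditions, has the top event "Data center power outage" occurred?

Yes

Bus A inoperative [OR]: Reserve diesel generator faulted=not, Auxiliary fuel pump is inoperative=not → no input occurs → does not occur.
Generator path unavailable [OR]: Reserve PDU faulted=not, Bus A inoperative=not → no input occurs → does not occur.
Utility feed unavailable [OR]: Rectifier stuck=occurs, Static switch faulted=occurs, UPS module failed=occurs, Generator path unavailable=not → at least one input occurs → occurs.
Bus B fails [OR]: Automatic transfer switch stuck=not, C utility transformer lost=occurs → at least one input occurs → occurs.
Distribution tier inoperative [AND]: Outboard battery string offline=occurs, Utility feed unavailable=occurs, Auxiliary breaker is down=occurs, Bus B fails=occurs → all inputs occur → occurs.
Data center power outage [AND]: Distribution tier inoperative=occurs, Outboard battery string 2 stuck=occurs → all inputs occur → occurs.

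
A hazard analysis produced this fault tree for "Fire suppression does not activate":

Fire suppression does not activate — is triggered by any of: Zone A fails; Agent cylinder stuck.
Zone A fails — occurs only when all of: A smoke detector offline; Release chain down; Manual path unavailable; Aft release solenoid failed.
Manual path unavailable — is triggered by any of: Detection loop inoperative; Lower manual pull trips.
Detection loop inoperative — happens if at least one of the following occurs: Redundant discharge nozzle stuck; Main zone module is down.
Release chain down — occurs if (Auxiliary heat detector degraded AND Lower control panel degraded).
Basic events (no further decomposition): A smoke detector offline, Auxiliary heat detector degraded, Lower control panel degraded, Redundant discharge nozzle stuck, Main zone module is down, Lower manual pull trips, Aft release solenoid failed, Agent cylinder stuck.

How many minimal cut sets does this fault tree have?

Release chain down [AND]: one cut set from each child combined → 1 × 1 = 1 cut set(s).
Detection loop inoperative [OR]: union of children's cut sets → 2 cut set(s).
Manual path unavailable [OR]: union of children's cut sets → 3 cut set(s).
Zone A fails [AND]: one cut set from each child combined → 1 × 1 × 3 × 1 = 3 cut set(s).
Fire suppression does not activate [OR]: union of children's cut sets → 4 cut set(s).
Minimal cut sets: {A smoke detector offline, Aft release solenoid failed, Auxiliary heat detector degraded, Lower control panel degraded, Redundant discharge nozzle stuck}; {A smoke detector offline, Aft release solenoid failed, Auxiliary heat detector degraded, Lower control panel degraded, Main zone module is down}; {A smoke detector offline, Aft release solenoid failed, Auxiliary heat detector degraded, Lower control panel degraded, Lower manual pull trips}; {Agent cylinder stuck}.

4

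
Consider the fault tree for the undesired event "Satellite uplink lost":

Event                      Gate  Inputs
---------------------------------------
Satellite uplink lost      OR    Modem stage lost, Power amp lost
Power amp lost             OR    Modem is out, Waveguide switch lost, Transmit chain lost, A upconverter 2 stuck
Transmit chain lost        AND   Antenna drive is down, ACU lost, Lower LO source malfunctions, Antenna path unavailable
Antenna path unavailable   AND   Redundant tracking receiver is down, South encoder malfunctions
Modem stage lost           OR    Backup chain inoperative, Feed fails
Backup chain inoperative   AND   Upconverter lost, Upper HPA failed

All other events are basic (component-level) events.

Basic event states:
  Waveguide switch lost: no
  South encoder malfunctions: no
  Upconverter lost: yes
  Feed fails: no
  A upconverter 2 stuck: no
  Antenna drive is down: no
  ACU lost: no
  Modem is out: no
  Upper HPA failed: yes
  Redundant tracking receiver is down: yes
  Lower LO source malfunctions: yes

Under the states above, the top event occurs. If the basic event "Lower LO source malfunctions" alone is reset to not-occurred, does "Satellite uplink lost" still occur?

Yes

Counterfactual: set "Lower LO source malfunctions" to not occurred.
Backup chain inoperative [AND]: Upconverter lost=occurs, Upper HPA failed=occurs → all inputs occur → occurs.
Modem stage lost [OR]: Backup chain inoperative=occurs, Feed fails=not → at least one input occurs → occurs.
Antenna path unavailable [AND]: Redundant tracking receiver is down=occurs, South encoder malfunctions=not → not all inputs occur → does not occur.
Transmit chain lost [AND]: Antenna drive is down=not, ACU lost=not, Lower LO source malfunctions=not, Antenna path unavailable=not → not all inputs occur → does not occur.
Power amp lost [OR]: Modem is out=not, Waveguide switch lost=not, Transmit chain lost=not, A upconverter 2 stuck=not → no input occurs → does not occur.
Satellite uplink lost [OR]: Modem stage lost=occurs, Power amp lost=not → at least one input occurs → occurs.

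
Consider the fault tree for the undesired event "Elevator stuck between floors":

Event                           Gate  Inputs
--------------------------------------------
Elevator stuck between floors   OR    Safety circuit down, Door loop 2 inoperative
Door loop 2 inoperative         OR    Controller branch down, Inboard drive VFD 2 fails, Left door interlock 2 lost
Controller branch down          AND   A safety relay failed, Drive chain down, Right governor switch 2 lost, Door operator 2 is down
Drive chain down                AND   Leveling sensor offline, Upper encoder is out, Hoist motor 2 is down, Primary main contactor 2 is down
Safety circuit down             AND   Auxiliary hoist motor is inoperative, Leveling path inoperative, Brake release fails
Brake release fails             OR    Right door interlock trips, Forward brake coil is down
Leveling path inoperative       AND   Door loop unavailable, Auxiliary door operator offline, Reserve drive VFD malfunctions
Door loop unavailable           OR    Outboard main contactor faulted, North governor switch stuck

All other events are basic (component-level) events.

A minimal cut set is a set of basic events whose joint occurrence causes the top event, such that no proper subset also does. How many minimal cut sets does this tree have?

Door loop unavailable [OR]: union of children's cut sets → 2 cut set(s).
Leveling path inoperative [AND]: one cut set from each child combined → 2 × 1 × 1 = 2 cut set(s).
Brake release fails [OR]: union of children's cut sets → 2 cut set(s).
Safety circuit down [AND]: one cut set from each child combined → 1 × 2 × 2 = 4 cut set(s).
Drive chain down [AND]: one cut set from each child combined → 1 × 1 × 1 × 1 = 1 cut set(s).
Controller branch down [AND]: one cut set from each child combined → 1 × 1 × 1 × 1 = 1 cut set(s).
Door loop 2 inoperative [OR]: union of children's cut sets → 3 cut set(s).
Elevator stuck between floors [OR]: union of children's cut sets → 7 cut set(s).
Minimal cut sets: {Auxiliary door operator offline, Auxiliary hoist motor is inoperative, Outboard main contactor faulted, Reserve drive VFD malfunctions, Right door interlock trips}; {Auxiliary door operator offline, Auxiliary hoist motor is inoperative, Forward brake coil is down, Outboard main contactor faulted, Reserve drive VFD malfunctions}; {Auxiliary door operator offline, Auxiliary hoist motor is inoperative, North governor switch stuck, Reserve drive VFD malfunctions, Right door interlock trips}; {Auxiliary door operator offline, Auxiliary hoist motor is inoperative, Forward brake coil is down, North governor switch stuck, Reserve drive VFD malfunctions}; {A safety relay failed, Door operator 2 is down, Hoist motor 2 is down, Leveling sensor offline, Primary main contactor 2 is down, Right governor switch 2 lost, Upper encoder is out}; {Inboard drive VFD 2 fails}; {Left door interlock 2 lost}.

7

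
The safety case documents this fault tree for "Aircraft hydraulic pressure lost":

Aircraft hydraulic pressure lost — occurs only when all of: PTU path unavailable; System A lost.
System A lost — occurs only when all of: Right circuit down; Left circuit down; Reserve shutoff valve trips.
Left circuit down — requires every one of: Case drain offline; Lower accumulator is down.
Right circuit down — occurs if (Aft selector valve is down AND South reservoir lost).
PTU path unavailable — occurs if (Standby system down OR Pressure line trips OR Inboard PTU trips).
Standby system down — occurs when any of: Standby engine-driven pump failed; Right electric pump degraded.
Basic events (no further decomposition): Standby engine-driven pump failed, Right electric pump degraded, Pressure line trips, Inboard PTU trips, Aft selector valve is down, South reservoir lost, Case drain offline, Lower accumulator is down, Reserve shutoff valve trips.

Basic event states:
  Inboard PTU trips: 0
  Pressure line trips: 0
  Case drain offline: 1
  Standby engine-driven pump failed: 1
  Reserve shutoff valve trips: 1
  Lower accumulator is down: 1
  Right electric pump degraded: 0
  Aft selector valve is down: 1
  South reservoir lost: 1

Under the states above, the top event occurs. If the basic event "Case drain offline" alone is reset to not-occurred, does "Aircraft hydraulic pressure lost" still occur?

No

Counterfactual: set "Case drain offline" to not occurred.
Standby system down [OR]: Standby engine-driven pump failed=occurs, Right electric pump degraded=not → at least one input occurs → occurs.
PTU path unavailable [OR]: Standby system down=occurs, Pressure line trips=not, Inboard PTU trips=not → at least one input occurs → occurs.
Right circuit down [AND]: Aft selector valve is down=occurs, South reservoir lost=occurs → all inputs occur → occurs.
Left circuit down [AND]: Case drain offline=not, Lower accumulator is down=occurs → not all inputs occur → does not occur.
System A lost [AND]: Right circuit down=occurs, Left circuit down=not, Reserve shutoff valve trips=occurs → not all inputs occur → does not occur.
Aircraft hydraulic pressure lost [AND]: PTU path unavailable=occurs, System A lost=not → not all inputs occur → does not occur.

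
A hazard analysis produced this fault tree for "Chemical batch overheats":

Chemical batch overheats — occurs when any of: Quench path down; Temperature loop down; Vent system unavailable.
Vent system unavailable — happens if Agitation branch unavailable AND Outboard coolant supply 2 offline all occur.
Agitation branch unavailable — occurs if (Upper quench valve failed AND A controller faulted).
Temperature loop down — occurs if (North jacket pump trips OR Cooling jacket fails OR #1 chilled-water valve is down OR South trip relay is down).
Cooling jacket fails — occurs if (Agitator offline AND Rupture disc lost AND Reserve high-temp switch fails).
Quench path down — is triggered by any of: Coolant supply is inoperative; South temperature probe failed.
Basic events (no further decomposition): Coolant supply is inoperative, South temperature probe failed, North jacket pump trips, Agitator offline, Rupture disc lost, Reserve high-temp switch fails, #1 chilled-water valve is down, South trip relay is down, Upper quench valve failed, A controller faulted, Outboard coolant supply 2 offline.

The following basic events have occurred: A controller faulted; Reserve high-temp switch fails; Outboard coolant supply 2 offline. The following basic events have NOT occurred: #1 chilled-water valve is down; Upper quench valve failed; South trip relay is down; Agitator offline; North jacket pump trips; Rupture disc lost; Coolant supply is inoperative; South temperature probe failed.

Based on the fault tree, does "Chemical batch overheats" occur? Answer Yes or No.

Quench path down [OR]: Coolant supply is inoperative=not, South temperature probe failed=not → no input occurs → does not occur.
Cooling jacket fails [AND]: Agitator offline=not, Rupture disc lost=not, Reserve high-temp switch fails=occurs → not all inputs occur → does not occur.
Temperature loop down [OR]: North jacket pump trips=not, Cooling jacket fails=not, #1 chilled-water valve is down=not, South trip relay is down=not → no input occurs → does not occur.
Agitation branch unavailable [AND]: Upper quench valve failed=not, A controller faulted=occurs → not all inputs occur → does not occur.
Vent system unavailable [AND]: Agitation branch unavailable=not, Outboard coolant supply 2 offline=occurs → not all inputs occur → does not occur.
Chemical batch overheats [OR]: Quench path down=not, Temperature loop down=not, Vent system unavailable=not → no input occurs → does not occur.

No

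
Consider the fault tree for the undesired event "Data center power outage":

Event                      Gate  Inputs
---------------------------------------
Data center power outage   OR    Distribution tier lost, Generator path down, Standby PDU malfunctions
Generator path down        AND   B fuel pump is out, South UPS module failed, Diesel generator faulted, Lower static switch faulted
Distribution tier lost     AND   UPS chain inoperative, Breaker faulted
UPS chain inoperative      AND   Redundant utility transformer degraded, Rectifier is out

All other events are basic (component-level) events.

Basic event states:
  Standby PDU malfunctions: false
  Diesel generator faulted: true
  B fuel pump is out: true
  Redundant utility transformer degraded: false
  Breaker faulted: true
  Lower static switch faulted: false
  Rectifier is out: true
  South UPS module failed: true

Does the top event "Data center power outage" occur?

No

UPS chain inoperative [AND]: Redundant utility transformer degraded=not, Rectifier is out=occurs → not all inputs occur → does not occur.
Distribution tier lost [AND]: UPS chain inoperative=not, Breaker faulted=occurs → not all inputs occur → does not occur.
Generator path down [AND]: B fuel pump is out=occurs, South UPS module failed=occurs, Diesel generator faulted=occurs, Lower static switch faulted=not → not all inputs occur → does not occur.
Data center power outage [OR]: Distribution tier lost=not, Generator path down=not, Standby PDU malfunctions=not → no input occurs → does not occur.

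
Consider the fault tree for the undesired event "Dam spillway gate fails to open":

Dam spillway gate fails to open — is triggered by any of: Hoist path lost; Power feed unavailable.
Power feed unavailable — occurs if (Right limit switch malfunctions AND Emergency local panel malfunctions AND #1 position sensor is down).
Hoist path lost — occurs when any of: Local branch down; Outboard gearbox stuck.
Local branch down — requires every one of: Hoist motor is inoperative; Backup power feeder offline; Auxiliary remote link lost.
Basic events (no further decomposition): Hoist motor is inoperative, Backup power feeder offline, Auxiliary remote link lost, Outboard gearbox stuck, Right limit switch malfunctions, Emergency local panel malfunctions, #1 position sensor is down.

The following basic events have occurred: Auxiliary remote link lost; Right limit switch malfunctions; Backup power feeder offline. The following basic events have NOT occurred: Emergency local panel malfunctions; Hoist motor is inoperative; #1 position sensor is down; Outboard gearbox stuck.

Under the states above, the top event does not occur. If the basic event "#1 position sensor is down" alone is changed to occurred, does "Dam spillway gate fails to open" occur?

No

Counterfactual: set "#1 position sensor is down" to occurred.
Local branch down [AND]: Hoist motor is inoperative=not, Backup power feeder offline=occurs, Auxiliary remote link lost=occurs → not all inputs occur → does not occur.
Hoist path lost [OR]: Local branch down=not, Outboard gearbox stuck=not → no input occurs → does not occur.
Power feed unavailable [AND]: Right limit switch malfunctions=occurs, Emergency local panel malfunctions=not, #1 position sensor is down=occurs → not all inputs occur → does not occur.
Dam spillway gate fails to open [OR]: Hoist path lost=not, Power feed unavailable=not → no input occurs → does not occur.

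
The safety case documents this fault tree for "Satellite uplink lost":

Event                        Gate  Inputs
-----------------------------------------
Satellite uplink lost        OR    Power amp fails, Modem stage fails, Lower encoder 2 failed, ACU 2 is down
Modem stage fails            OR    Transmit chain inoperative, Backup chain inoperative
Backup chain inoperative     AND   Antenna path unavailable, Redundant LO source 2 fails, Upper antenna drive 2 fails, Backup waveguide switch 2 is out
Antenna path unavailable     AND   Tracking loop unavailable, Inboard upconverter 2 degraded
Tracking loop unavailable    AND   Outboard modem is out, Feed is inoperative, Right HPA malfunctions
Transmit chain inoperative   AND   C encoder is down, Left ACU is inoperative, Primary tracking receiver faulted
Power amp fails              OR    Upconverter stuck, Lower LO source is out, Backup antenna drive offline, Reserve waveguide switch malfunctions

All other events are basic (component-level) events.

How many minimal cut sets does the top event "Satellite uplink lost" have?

8

Power amp fails [OR]: union of children's cut sets → 4 cut set(s).
Transmit chain inoperative [AND]: one cut set from each child combined → 1 × 1 × 1 = 1 cut set(s).
Tracking loop unavailable [AND]: one cut set from each child combined → 1 × 1 × 1 = 1 cut set(s).
Antenna path unavailable [AND]: one cut set from each child combined → 1 × 1 = 1 cut set(s).
Backup chain inoperative [AND]: one cut set from each child combined → 1 × 1 × 1 × 1 = 1 cut set(s).
Modem stage fails [OR]: union of children's cut sets → 2 cut set(s).
Satellite uplink lost [OR]: union of children's cut sets → 8 cut set(s).
Minimal cut sets: {Upconverter stuck}; {Lower LO source is out}; {Backup antenna drive offline}; {Reserve waveguide switch malfunctions}; {C encoder is down, Left ACU is inoperative, Primary tracking receiver faulted}; {Backup waveguide switch 2 is out, Feed is inoperative, Inboard upconverter 2 degraded, Outboard modem is out, Redundant LO source 2 fails, Right HPA malfunctions, Upper antenna drive 2 fails}; {Lower encoder 2 failed}; {ACU 2 is down}.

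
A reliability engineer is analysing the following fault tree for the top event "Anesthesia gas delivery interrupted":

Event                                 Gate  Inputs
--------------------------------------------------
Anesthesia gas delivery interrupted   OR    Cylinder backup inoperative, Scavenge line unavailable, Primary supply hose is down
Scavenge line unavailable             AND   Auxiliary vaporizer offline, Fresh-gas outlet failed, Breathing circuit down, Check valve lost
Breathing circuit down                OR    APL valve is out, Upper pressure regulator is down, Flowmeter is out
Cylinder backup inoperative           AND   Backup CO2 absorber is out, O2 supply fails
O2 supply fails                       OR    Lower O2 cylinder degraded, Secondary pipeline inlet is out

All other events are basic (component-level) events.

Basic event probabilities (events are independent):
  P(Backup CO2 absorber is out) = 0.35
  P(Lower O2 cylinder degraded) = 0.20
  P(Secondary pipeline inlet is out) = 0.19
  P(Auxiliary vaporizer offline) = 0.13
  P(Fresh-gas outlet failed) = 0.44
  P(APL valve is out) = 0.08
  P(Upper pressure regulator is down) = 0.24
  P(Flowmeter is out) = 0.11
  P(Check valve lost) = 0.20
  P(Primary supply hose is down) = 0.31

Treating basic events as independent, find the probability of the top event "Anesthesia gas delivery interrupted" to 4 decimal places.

0.3976

P(O2 supply fails) [OR] = 1 − (1−0.20) × (1−0.19) = 0.352000
P(Cylinder backup inoperative) [AND] = 0.35 × 0.352000 = 0.123200
P(Breathing circuit down) [OR] = 1 − (1−0.08) × (1−0.24) × (1−0.11) = 0.377712
P(Scavenge line unavailable) [AND] = 0.13 × 0.44 × 0.377712 × 0.20 = 0.004321
P(Anesthesia gas delivery interrupted) [OR] = 1 − (1−0.123200) × (1−0.004321) × (1−0.31) = 0.397622
Rounded to 4 decimal places: P(Anesthesia gas delivery interrupted) ≈ 0.3976.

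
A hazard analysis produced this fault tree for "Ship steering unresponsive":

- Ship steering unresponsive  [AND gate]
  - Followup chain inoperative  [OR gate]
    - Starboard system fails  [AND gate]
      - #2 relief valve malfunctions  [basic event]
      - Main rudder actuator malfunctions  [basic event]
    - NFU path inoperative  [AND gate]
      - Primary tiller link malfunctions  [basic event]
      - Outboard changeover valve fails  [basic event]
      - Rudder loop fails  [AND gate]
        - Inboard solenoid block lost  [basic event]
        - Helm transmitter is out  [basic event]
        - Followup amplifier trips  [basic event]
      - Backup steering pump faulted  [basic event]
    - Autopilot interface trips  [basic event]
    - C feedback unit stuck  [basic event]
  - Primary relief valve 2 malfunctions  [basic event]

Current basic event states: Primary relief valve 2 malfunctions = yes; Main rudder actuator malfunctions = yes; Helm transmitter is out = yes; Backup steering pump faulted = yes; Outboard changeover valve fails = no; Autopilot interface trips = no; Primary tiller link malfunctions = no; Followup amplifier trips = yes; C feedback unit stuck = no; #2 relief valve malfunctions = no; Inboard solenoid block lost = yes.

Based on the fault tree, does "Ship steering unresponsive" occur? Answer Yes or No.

No

Starboard system fails [AND]: #2 relief valve malfunctions=not, Main rudder actuator malfunctions=occurs → not all inputs occur → does not occur.
Rudder loop fails [AND]: Inboard solenoid block lost=occurs, Helm transmitter is out=occurs, Followup amplifier trips=occurs → all inputs occur → occurs.
NFU path inoperative [AND]: Primary tiller link malfunctions=not, Outboard changeover valve fails=not, Rudder loop fails=occurs, Backup steering pump faulted=occurs → not all inputs occur → does not occur.
Followup chain inoperative [OR]: Starboard system fails=not, NFU path inoperative=not, Autopilot interface trips=not, C feedback unit stuck=not → no input occurs → does not occur.
Ship steering unresponsive [AND]: Followup chain inoperative=not, Primary relief valve 2 malfunctions=occurs → not all inputs occur → does not occur.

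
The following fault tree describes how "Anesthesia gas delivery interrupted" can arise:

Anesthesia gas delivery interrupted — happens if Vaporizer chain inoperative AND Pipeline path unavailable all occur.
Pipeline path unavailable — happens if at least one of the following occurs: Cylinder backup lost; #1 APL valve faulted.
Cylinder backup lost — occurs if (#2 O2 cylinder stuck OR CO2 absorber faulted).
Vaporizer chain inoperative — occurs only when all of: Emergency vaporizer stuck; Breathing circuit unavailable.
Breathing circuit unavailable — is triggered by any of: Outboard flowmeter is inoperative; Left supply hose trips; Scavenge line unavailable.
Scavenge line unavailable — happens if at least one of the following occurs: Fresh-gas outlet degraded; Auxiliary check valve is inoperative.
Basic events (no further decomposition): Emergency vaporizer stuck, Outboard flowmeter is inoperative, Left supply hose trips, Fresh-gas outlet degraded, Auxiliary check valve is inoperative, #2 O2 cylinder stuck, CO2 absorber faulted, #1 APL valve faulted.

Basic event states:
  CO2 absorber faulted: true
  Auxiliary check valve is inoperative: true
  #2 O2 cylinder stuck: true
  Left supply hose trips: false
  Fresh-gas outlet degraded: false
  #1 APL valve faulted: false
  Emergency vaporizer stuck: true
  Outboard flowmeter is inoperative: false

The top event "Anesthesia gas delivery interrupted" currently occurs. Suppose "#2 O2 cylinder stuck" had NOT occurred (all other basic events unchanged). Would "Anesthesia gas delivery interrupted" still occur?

Counterfactual: set "#2 O2 cylinder stuck" to not occurred.
Scavenge line unavailable [OR]: Fresh-gas outlet degraded=not, Auxiliary check valve is inoperative=occurs → at least one input occurs → occurs.
Breathing circuit unavailable [OR]: Outboard flowmeter is inoperative=not, Left supply hose trips=not, Scavenge line unavailable=occurs → at least one input occurs → occurs.
Vaporizer chain inoperative [AND]: Emergency vaporizer stuck=occurs, Breathing circuit unavailable=occurs → all inputs occur → occurs.
Cylinder backup lost [OR]: #2 O2 cylinder stuck=not, CO2 absorber faulted=occurs → at least one input occurs → occurs.
Pipeline path unavailable [OR]: Cylinder backup lost=occurs, #1 APL valve faulted=not → at least one input occurs → occurs.
Anesthesia gas delivery interrupted [AND]: Vaporizer chain inoperative=occurs, Pipeline path unavailable=occurs → all inputs occur → occurs.

Yes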